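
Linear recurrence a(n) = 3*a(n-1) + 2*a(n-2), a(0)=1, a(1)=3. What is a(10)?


Build bottom-up:
...a(8)=22363, a(9)=79647, a(10)=3*79647+2*22363=283667


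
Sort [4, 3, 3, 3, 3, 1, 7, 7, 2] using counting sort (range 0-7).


Count array: [0, 1, 1, 4, 1, 0, 0, 2]
Reconstruct: [1, 2, 3, 3, 3, 3, 4, 7, 7]


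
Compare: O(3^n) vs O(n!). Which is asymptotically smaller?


exponential (base 3) grows slower than factorial
O(3^n) is asymptotically smaller; O(n!) grows faster


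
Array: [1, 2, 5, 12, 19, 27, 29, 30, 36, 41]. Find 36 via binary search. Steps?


Search for 36:
[0,9] mid=4 arr[4]=19
[5,9] mid=7 arr[7]=30
[8,9] mid=8 arr[8]=36
Total: 3 comparisons


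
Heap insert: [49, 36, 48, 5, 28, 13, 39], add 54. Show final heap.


Append 54: [49, 36, 48, 5, 28, 13, 39, 54]
Bubble up: swap idx 7(54) with idx 3(5); swap idx 3(54) with idx 1(36); swap idx 1(54) with idx 0(49)
Result: [54, 49, 48, 36, 28, 13, 39, 5]


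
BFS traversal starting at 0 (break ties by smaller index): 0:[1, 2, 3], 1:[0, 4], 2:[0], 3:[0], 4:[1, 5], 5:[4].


BFS queue: start with [0]
Visit order: [0, 1, 2, 3, 4, 5]


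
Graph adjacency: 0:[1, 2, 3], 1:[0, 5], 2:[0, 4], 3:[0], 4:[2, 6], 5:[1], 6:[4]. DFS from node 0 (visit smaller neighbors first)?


DFS stack-based: start with [0]
Visit order: [0, 1, 5, 2, 4, 6, 3]


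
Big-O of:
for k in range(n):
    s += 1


Per nesting level: O(n) = O(n)
Complexity: O(n)


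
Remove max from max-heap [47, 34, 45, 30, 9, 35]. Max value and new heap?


Max = 47
Replace root with last, heapify down
Resulting heap: [45, 34, 35, 30, 9]


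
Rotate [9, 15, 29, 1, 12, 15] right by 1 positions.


Right rotate by 1: [15, 9, 15, 29, 1, 12]


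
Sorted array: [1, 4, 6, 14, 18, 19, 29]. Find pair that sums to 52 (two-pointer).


Two pointers: lo=0, hi=6
No pair sums to 52


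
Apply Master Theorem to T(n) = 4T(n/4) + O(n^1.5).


a=4, b=4, c=1.5. log_4(4)=1 < c=1.5. Case 3: O(n^c) = O(n^1.500)
Complexity: O(n^1.500)


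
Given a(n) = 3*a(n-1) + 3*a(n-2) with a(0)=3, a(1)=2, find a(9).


Build bottom-up:
...a(7)=10746, a(8)=40743, a(9)=3*40743+3*10746=154467


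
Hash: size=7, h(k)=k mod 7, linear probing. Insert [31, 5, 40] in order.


Insertions: 31->slot 3; 5->slot 5; 40->slot 6
Table: [None, None, None, 31, None, 5, 40]


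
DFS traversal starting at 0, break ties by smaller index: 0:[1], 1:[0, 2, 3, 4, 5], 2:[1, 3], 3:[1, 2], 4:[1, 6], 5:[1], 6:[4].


DFS stack-based: start with [0]
Visit order: [0, 1, 2, 3, 4, 6, 5]


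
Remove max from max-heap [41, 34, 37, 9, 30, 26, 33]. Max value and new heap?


Max = 41
Replace root with last, heapify down
Resulting heap: [37, 34, 33, 9, 30, 26]


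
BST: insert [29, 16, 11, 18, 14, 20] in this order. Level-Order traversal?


Root = 29; build tree by BST insertion.
Level-Order traversal: [29, 16, 11, 18, 14, 20]


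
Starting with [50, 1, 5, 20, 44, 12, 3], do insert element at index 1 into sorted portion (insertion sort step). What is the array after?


After one pass: [1, 50, 5, 20, 44, 12, 3]


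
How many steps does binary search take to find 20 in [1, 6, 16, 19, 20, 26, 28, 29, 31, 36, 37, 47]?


Search for 20:
[0,11] mid=5 arr[5]=26
[0,4] mid=2 arr[2]=16
[3,4] mid=3 arr[3]=19
[4,4] mid=4 arr[4]=20
Total: 4 comparisons


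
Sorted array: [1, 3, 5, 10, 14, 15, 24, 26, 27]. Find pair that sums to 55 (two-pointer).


Two pointers: lo=0, hi=8
No pair sums to 55


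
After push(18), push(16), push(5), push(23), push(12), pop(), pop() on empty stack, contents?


push(18) -> [18]
push(16) -> [18, 16]
push(5) -> [18, 16, 5]
push(23) -> [18, 16, 5, 23]
push(12) -> [18, 16, 5, 23, 12]
pop() returns 12 -> [18, 16, 5, 23]
pop() returns 23 -> [18, 16, 5]
Final stack (bottom to top): [18, 16, 5]


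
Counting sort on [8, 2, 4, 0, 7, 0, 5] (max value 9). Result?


Count array: [2, 0, 1, 0, 1, 1, 0, 1, 1, 0]
Reconstruct: [0, 0, 2, 4, 5, 7, 8]


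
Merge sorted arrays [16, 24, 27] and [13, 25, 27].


Compare heads, take smaller each step.
Merged: [13, 16, 24, 25, 27, 27]


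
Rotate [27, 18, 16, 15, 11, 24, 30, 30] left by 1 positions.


Left rotate by 1: [18, 16, 15, 11, 24, 30, 30, 27]


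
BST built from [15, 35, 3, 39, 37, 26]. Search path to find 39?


BST root = 15
Search for 39: compare at each node
Path: [15, 35, 39]


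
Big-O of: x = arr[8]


Analysis: constant-time operation, no loop
Complexity: O(1)


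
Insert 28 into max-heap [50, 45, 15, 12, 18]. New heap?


Append 28: [50, 45, 15, 12, 18, 28]
Bubble up: swap idx 5(28) with idx 2(15)
Result: [50, 45, 28, 12, 18, 15]


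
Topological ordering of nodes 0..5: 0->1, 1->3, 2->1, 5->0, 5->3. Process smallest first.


Kahn's algorithm, process smallest node first
Order: [2, 4, 5, 0, 1, 3]


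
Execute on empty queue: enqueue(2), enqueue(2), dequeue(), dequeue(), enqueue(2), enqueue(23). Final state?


enqueue(2) -> [2]
enqueue(2) -> [2, 2]
dequeue() returns 2 -> [2]
dequeue() returns 2 -> []
enqueue(2) -> [2]
enqueue(23) -> [2, 23]
Final queue (front to back): [2, 23]


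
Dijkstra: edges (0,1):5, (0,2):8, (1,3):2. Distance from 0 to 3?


Dijkstra from 0:
Distances: {0: 0, 1: 5, 2: 8, 3: 7}
Shortest distance to 3 = 7, path = [0, 1, 3]


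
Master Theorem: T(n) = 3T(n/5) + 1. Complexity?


a=3, b=5, c=0. log_5(3)=0.683 > c=0. Case 1: O(n^log_b(a)) = O(n^0.683)
Complexity: O(n^0.683)


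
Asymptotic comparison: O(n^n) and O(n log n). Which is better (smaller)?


linearithmic grows slower than n^n
O(n log n) is asymptotically smaller; O(n^n) grows faster


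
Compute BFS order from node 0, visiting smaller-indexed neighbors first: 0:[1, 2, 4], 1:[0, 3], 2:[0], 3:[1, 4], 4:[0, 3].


BFS queue: start with [0]
Visit order: [0, 1, 2, 4, 3]


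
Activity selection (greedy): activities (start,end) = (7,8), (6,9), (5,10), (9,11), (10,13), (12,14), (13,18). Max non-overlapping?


Greedy: pick earliest-ending, then skip overlaps.
Selected (3 activities): [(7, 8), (9, 11), (12, 14)]


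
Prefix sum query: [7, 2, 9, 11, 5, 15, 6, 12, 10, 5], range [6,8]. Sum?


Prefix sums: [0, 7, 9, 18, 29, 34, 49, 55, 67, 77, 82]
Sum[6..8] = prefix[9] - prefix[6] = 77 - 49 = 28


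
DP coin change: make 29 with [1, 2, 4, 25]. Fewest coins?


dp[0]=0; dp[i]=1+min(dp[i-c] for c in coins)
...dp[24]=6, dp[25]=1, dp[26]=2, dp[27]=2, dp[28]=3, dp[29]=2
Minimum coins for 29 = 2


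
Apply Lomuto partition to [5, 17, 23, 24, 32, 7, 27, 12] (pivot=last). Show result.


Elements <= 12 go left of pivot.
Result: [5, 7, 12, 24, 32, 17, 27, 23], pivot at index 2


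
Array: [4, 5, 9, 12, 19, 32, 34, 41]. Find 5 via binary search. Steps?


Search for 5:
[0,7] mid=3 arr[3]=12
[0,2] mid=1 arr[1]=5
Total: 2 comparisons


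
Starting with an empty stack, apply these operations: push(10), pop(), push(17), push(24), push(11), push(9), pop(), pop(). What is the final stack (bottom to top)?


push(10) -> [10]
pop() returns 10 -> []
push(17) -> [17]
push(24) -> [17, 24]
push(11) -> [17, 24, 11]
push(9) -> [17, 24, 11, 9]
pop() returns 9 -> [17, 24, 11]
pop() returns 11 -> [17, 24]
Final stack (bottom to top): [17, 24]


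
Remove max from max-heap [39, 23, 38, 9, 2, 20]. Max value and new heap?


Max = 39
Replace root with last, heapify down
Resulting heap: [38, 23, 20, 9, 2]


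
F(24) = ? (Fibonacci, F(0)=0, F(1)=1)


F(n)=F(n-1)+F(n-2)
...F(22)=17711, F(23)=28657, F(24)=46368


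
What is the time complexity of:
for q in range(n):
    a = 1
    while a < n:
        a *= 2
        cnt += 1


Per nesting level: O(n) * O(log n) = O(n log n)
Complexity: O(n log n)


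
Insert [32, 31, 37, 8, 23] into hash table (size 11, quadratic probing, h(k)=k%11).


Insertions: 32->slot 10; 31->slot 9; 37->slot 4; 8->slot 8; 23->slot 1
Table: [None, 23, None, None, 37, None, None, None, 8, 31, 32]


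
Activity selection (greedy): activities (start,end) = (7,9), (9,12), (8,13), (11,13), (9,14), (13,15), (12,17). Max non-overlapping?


Greedy: pick earliest-ending, then skip overlaps.
Selected (3 activities): [(7, 9), (9, 12), (13, 15)]


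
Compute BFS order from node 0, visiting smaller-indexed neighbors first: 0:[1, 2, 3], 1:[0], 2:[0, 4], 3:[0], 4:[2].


BFS queue: start with [0]
Visit order: [0, 1, 2, 3, 4]


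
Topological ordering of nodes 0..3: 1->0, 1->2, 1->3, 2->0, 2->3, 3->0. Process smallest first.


Kahn's algorithm, process smallest node first
Order: [1, 2, 3, 0]


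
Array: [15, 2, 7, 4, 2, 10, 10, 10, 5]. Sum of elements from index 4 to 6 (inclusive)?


Prefix sums: [0, 15, 17, 24, 28, 30, 40, 50, 60, 65]
Sum[4..6] = prefix[7] - prefix[4] = 50 - 28 = 22


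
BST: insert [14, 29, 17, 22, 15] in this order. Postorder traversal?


Root = 14; build tree by BST insertion.
Postorder traversal: [15, 22, 17, 29, 14]


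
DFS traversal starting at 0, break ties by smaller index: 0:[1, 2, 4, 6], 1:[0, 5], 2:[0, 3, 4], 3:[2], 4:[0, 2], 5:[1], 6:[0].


DFS stack-based: start with [0]
Visit order: [0, 1, 5, 2, 3, 4, 6]


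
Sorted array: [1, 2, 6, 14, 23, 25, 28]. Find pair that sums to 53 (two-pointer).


Two pointers: lo=0, hi=6
Found pair: (25, 28) summing to 53


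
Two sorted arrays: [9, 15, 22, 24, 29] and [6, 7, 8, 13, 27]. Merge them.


Compare heads, take smaller each step.
Merged: [6, 7, 8, 9, 13, 15, 22, 24, 27, 29]


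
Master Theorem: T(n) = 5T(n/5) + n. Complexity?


a=5, b=5, c=1. log_5(5)=1 = c=1. Case 2: O(n^c log n) = O(n log n)
Complexity: O(n log n)


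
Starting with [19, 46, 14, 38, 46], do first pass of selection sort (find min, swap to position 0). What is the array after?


After one pass: [14, 46, 19, 38, 46]


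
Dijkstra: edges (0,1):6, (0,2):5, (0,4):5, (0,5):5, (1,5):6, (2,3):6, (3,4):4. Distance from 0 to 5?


Dijkstra from 0:
Distances: {0: 0, 1: 6, 2: 5, 3: 9, 4: 5, 5: 5}
Shortest distance to 5 = 5, path = [0, 5]


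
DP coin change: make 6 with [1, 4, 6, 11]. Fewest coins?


dp[0]=0; dp[i]=1+min(dp[i-c] for c in coins)
...dp[1]=1, dp[2]=2, dp[3]=3, dp[4]=1, dp[5]=2, dp[6]=1
Minimum coins for 6 = 1


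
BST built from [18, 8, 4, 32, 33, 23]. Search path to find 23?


BST root = 18
Search for 23: compare at each node
Path: [18, 32, 23]


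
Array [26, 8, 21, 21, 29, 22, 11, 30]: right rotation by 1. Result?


Right rotate by 1: [30, 26, 8, 21, 21, 29, 22, 11]


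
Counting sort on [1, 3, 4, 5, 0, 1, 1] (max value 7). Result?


Count array: [1, 3, 0, 1, 1, 1, 0, 0]
Reconstruct: [0, 1, 1, 1, 3, 4, 5]


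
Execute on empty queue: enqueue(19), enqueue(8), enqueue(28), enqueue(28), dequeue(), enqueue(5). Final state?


enqueue(19) -> [19]
enqueue(8) -> [19, 8]
enqueue(28) -> [19, 8, 28]
enqueue(28) -> [19, 8, 28, 28]
dequeue() returns 19 -> [8, 28, 28]
enqueue(5) -> [8, 28, 28, 5]
Final queue (front to back): [8, 28, 28, 5]


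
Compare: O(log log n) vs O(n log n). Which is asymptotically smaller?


double-logarithmic grows slower than linearithmic
O(log log n) is asymptotically smaller; O(n log n) grows faster


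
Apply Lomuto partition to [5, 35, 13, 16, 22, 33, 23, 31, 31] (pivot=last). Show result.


Elements <= 31 go left of pivot.
Result: [5, 13, 16, 22, 23, 31, 31, 33, 35], pivot at index 6


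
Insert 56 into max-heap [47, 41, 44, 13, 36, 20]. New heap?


Append 56: [47, 41, 44, 13, 36, 20, 56]
Bubble up: swap idx 6(56) with idx 2(44); swap idx 2(56) with idx 0(47)
Result: [56, 41, 47, 13, 36, 20, 44]


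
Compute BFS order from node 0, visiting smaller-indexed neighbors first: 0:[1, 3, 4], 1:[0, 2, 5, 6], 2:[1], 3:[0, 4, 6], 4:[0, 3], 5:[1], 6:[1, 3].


BFS queue: start with [0]
Visit order: [0, 1, 3, 4, 2, 5, 6]


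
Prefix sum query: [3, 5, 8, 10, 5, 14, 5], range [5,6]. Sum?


Prefix sums: [0, 3, 8, 16, 26, 31, 45, 50]
Sum[5..6] = prefix[7] - prefix[5] = 50 - 31 = 19


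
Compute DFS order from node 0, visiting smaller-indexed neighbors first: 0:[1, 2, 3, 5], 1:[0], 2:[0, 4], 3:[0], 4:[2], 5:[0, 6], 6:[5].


DFS stack-based: start with [0]
Visit order: [0, 1, 2, 4, 3, 5, 6]


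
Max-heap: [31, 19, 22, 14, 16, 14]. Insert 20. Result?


Append 20: [31, 19, 22, 14, 16, 14, 20]
Bubble up: no swaps needed
Result: [31, 19, 22, 14, 16, 14, 20]


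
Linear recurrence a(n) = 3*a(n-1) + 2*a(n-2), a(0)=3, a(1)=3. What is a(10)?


Build bottom-up:
...a(8)=29415, a(9)=104763, a(10)=3*104763+2*29415=373119


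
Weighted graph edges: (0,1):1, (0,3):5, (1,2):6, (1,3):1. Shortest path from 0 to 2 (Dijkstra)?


Dijkstra from 0:
Distances: {0: 0, 1: 1, 2: 7, 3: 2}
Shortest distance to 2 = 7, path = [0, 1, 2]


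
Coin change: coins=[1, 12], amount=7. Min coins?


dp[0]=0; dp[i]=1+min(dp[i-c] for c in coins)
...dp[2]=2, dp[3]=3, dp[4]=4, dp[5]=5, dp[6]=6, dp[7]=7
Minimum coins for 7 = 7


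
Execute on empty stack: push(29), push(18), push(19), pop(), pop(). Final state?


push(29) -> [29]
push(18) -> [29, 18]
push(19) -> [29, 18, 19]
pop() returns 19 -> [29, 18]
pop() returns 18 -> [29]
Final stack (bottom to top): [29]


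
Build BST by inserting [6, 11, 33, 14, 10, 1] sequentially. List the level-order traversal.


Root = 6; build tree by BST insertion.
Level-Order traversal: [6, 1, 11, 10, 33, 14]


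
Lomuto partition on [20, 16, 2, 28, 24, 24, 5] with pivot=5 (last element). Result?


Elements <= 5 go left of pivot.
Result: [2, 5, 20, 28, 24, 24, 16], pivot at index 1


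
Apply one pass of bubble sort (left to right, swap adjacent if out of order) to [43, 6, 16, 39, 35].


After one pass: [6, 16, 39, 35, 43]


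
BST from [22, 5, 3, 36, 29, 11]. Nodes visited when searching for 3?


BST root = 22
Search for 3: compare at each node
Path: [22, 5, 3]


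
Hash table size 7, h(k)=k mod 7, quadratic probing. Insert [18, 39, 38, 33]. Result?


Insertions: 18->slot 4; 39->slot 5; 38->slot 3; 33->slot 6
Table: [None, None, None, 38, 18, 39, 33]


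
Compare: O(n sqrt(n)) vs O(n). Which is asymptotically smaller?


linear grows slower than n^1.5
O(n) is asymptotically smaller; O(n sqrt(n)) grows faster


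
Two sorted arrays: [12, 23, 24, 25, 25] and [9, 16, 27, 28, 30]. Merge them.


Compare heads, take smaller each step.
Merged: [9, 12, 16, 23, 24, 25, 25, 27, 28, 30]


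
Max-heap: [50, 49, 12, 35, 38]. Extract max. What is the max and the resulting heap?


Max = 50
Replace root with last, heapify down
Resulting heap: [49, 38, 12, 35]


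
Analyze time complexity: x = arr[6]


Analysis: constant-time operation, no loop
Complexity: O(1)


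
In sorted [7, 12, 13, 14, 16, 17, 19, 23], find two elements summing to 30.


Two pointers: lo=0, hi=7
Found pair: (7, 23) summing to 30


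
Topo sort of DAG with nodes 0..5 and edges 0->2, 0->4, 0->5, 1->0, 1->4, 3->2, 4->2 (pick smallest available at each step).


Kahn's algorithm, process smallest node first
Order: [1, 0, 3, 4, 2, 5]


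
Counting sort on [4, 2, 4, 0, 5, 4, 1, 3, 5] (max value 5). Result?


Count array: [1, 1, 1, 1, 3, 2]
Reconstruct: [0, 1, 2, 3, 4, 4, 4, 5, 5]


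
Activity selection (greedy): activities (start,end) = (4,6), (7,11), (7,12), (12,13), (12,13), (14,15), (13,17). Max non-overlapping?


Greedy: pick earliest-ending, then skip overlaps.
Selected (4 activities): [(4, 6), (7, 11), (12, 13), (14, 15)]


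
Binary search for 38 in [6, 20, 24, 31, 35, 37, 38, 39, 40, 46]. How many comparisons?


Search for 38:
[0,9] mid=4 arr[4]=35
[5,9] mid=7 arr[7]=39
[5,6] mid=5 arr[5]=37
[6,6] mid=6 arr[6]=38
Total: 4 comparisons


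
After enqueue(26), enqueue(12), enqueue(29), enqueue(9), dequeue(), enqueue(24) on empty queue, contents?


enqueue(26) -> [26]
enqueue(12) -> [26, 12]
enqueue(29) -> [26, 12, 29]
enqueue(9) -> [26, 12, 29, 9]
dequeue() returns 26 -> [12, 29, 9]
enqueue(24) -> [12, 29, 9, 24]
Final queue (front to back): [12, 29, 9, 24]


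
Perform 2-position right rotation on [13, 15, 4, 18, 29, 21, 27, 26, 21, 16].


Right rotate by 2: [21, 16, 13, 15, 4, 18, 29, 21, 27, 26]


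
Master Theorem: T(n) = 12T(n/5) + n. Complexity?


a=12, b=5, c=1. log_5(12)=1.544 > c=1. Case 1: O(n^log_b(a)) = O(n^1.544)
Complexity: O(n^1.544)


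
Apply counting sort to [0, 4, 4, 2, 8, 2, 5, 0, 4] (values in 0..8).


Count array: [2, 0, 2, 0, 3, 1, 0, 0, 1]
Reconstruct: [0, 0, 2, 2, 4, 4, 4, 5, 8]


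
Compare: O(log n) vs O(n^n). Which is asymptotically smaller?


logarithmic grows slower than n^n
O(log n) is asymptotically smaller; O(n^n) grows faster


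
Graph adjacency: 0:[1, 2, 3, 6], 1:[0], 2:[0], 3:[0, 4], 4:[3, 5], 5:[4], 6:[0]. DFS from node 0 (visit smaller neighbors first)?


DFS stack-based: start with [0]
Visit order: [0, 1, 2, 3, 4, 5, 6]


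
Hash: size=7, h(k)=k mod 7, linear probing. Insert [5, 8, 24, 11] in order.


Insertions: 5->slot 5; 8->slot 1; 24->slot 3; 11->slot 4
Table: [None, 8, None, 24, 11, 5, None]


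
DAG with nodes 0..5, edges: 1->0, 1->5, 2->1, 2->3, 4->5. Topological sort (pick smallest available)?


Kahn's algorithm, process smallest node first
Order: [2, 1, 0, 3, 4, 5]


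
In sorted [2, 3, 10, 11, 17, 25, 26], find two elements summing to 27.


Two pointers: lo=0, hi=6
Found pair: (2, 25) summing to 27


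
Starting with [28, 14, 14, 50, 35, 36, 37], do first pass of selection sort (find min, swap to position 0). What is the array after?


After one pass: [14, 28, 14, 50, 35, 36, 37]


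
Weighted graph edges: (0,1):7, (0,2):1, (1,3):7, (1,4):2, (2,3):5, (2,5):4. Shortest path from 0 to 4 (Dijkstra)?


Dijkstra from 0:
Distances: {0: 0, 1: 7, 2: 1, 3: 6, 4: 9, 5: 5}
Shortest distance to 4 = 9, path = [0, 1, 4]


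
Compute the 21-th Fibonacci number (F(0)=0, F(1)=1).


F(n)=F(n-1)+F(n-2)
...F(19)=4181, F(20)=6765, F(21)=10946


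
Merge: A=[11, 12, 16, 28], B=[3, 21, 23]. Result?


Compare heads, take smaller each step.
Merged: [3, 11, 12, 16, 21, 23, 28]


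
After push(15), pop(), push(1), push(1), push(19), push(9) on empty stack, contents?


push(15) -> [15]
pop() returns 15 -> []
push(1) -> [1]
push(1) -> [1, 1]
push(19) -> [1, 1, 19]
push(9) -> [1, 1, 19, 9]
Final stack (bottom to top): [1, 1, 19, 9]


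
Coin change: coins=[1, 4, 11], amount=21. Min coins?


dp[0]=0; dp[i]=1+min(dp[i-c] for c in coins)
...dp[16]=3, dp[17]=4, dp[18]=5, dp[19]=3, dp[20]=4, dp[21]=5
Minimum coins for 21 = 5


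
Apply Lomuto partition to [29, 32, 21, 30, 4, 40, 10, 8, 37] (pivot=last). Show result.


Elements <= 37 go left of pivot.
Result: [29, 32, 21, 30, 4, 10, 8, 37, 40], pivot at index 7


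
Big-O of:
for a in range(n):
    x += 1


Per nesting level: O(n) = O(n)
Complexity: O(n)


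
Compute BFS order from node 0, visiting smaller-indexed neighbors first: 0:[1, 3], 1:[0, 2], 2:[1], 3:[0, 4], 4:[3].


BFS queue: start with [0]
Visit order: [0, 1, 3, 2, 4]


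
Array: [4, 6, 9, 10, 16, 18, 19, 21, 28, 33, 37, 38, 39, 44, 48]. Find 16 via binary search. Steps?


Search for 16:
[0,14] mid=7 arr[7]=21
[0,6] mid=3 arr[3]=10
[4,6] mid=5 arr[5]=18
[4,4] mid=4 arr[4]=16
Total: 4 comparisons


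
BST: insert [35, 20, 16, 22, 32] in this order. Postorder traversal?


Root = 35; build tree by BST insertion.
Postorder traversal: [16, 32, 22, 20, 35]


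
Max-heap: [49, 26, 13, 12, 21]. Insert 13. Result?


Append 13: [49, 26, 13, 12, 21, 13]
Bubble up: no swaps needed
Result: [49, 26, 13, 12, 21, 13]


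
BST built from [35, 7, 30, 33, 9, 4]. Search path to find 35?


BST root = 35
Search for 35: compare at each node
Path: [35]


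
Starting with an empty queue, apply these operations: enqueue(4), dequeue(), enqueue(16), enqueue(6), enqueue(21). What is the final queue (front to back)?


enqueue(4) -> [4]
dequeue() returns 4 -> []
enqueue(16) -> [16]
enqueue(6) -> [16, 6]
enqueue(21) -> [16, 6, 21]
Final queue (front to back): [16, 6, 21]


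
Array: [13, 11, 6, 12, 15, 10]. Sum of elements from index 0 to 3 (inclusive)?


Prefix sums: [0, 13, 24, 30, 42, 57, 67]
Sum[0..3] = prefix[4] - prefix[0] = 42 - 0 = 42


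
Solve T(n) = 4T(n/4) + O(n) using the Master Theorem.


a=4, b=4, c=1. log_4(4)=1 = c=1. Case 2: O(n^c log n) = O(n log n)
Complexity: O(n log n)


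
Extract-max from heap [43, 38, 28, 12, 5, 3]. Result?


Max = 43
Replace root with last, heapify down
Resulting heap: [38, 12, 28, 3, 5]


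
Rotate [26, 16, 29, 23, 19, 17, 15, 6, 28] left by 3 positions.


Left rotate by 3: [23, 19, 17, 15, 6, 28, 26, 16, 29]


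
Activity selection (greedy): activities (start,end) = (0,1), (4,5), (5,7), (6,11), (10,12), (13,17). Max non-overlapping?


Greedy: pick earliest-ending, then skip overlaps.
Selected (5 activities): [(0, 1), (4, 5), (5, 7), (10, 12), (13, 17)]


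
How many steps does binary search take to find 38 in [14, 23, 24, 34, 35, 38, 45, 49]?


Search for 38:
[0,7] mid=3 arr[3]=34
[4,7] mid=5 arr[5]=38
Total: 2 comparisons


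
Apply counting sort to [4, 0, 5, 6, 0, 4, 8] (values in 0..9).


Count array: [2, 0, 0, 0, 2, 1, 1, 0, 1, 0]
Reconstruct: [0, 0, 4, 4, 5, 6, 8]


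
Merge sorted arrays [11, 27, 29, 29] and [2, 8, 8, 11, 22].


Compare heads, take smaller each step.
Merged: [2, 8, 8, 11, 11, 22, 27, 29, 29]


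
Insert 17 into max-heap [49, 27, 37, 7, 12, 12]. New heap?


Append 17: [49, 27, 37, 7, 12, 12, 17]
Bubble up: no swaps needed
Result: [49, 27, 37, 7, 12, 12, 17]


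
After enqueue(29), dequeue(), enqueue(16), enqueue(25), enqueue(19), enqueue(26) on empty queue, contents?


enqueue(29) -> [29]
dequeue() returns 29 -> []
enqueue(16) -> [16]
enqueue(25) -> [16, 25]
enqueue(19) -> [16, 25, 19]
enqueue(26) -> [16, 25, 19, 26]
Final queue (front to back): [16, 25, 19, 26]


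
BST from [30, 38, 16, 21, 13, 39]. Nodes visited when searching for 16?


BST root = 30
Search for 16: compare at each node
Path: [30, 16]


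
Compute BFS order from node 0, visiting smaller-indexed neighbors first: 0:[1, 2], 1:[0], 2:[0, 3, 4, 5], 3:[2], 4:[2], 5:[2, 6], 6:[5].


BFS queue: start with [0]
Visit order: [0, 1, 2, 3, 4, 5, 6]


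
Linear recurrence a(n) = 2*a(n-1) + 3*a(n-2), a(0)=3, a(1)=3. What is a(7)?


Build bottom-up:
...a(5)=363, a(6)=1095, a(7)=2*1095+3*363=3279


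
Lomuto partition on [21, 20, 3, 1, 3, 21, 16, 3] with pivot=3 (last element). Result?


Elements <= 3 go left of pivot.
Result: [3, 1, 3, 3, 21, 21, 16, 20], pivot at index 3


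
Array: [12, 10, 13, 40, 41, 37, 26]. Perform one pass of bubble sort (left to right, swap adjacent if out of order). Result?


After one pass: [10, 12, 13, 40, 37, 26, 41]


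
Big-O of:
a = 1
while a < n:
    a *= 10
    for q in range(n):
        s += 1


Per nesting level: O(log n) * O(n) = O(n log n)
Complexity: O(n log n)


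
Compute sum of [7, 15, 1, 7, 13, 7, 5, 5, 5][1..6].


Prefix sums: [0, 7, 22, 23, 30, 43, 50, 55, 60, 65]
Sum[1..6] = prefix[7] - prefix[1] = 55 - 7 = 48


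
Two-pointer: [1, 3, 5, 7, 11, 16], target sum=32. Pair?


Two pointers: lo=0, hi=5
No pair sums to 32


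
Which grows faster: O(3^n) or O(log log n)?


double-logarithmic grows slower than exponential (base 3)
O(log log n) is asymptotically smaller; O(3^n) grows faster


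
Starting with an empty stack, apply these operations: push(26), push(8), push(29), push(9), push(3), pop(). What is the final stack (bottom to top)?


push(26) -> [26]
push(8) -> [26, 8]
push(29) -> [26, 8, 29]
push(9) -> [26, 8, 29, 9]
push(3) -> [26, 8, 29, 9, 3]
pop() returns 3 -> [26, 8, 29, 9]
Final stack (bottom to top): [26, 8, 29, 9]


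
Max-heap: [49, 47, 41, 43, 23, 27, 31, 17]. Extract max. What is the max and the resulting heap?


Max = 49
Replace root with last, heapify down
Resulting heap: [47, 43, 41, 17, 23, 27, 31]


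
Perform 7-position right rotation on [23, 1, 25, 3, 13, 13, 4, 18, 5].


Right rotate by 7: [25, 3, 13, 13, 4, 18, 5, 23, 1]


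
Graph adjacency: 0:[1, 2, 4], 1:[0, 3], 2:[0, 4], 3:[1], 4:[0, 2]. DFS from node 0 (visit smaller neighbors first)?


DFS stack-based: start with [0]
Visit order: [0, 1, 3, 2, 4]


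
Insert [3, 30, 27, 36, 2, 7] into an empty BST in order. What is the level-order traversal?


Root = 3; build tree by BST insertion.
Level-Order traversal: [3, 2, 30, 27, 36, 7]


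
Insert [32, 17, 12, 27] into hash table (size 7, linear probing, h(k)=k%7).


Insertions: 32->slot 4; 17->slot 3; 12->slot 5; 27->slot 6
Table: [None, None, None, 17, 32, 12, 27]


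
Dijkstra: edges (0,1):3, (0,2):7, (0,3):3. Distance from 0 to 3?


Dijkstra from 0:
Distances: {0: 0, 1: 3, 2: 7, 3: 3}
Shortest distance to 3 = 3, path = [0, 3]


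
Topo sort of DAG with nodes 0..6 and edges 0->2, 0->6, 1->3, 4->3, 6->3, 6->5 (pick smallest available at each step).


Kahn's algorithm, process smallest node first
Order: [0, 1, 2, 4, 6, 3, 5]


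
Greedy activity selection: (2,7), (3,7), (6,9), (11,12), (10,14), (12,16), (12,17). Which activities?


Greedy: pick earliest-ending, then skip overlaps.
Selected (3 activities): [(2, 7), (11, 12), (12, 16)]


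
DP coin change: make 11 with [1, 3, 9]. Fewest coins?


dp[0]=0; dp[i]=1+min(dp[i-c] for c in coins)
...dp[6]=2, dp[7]=3, dp[8]=4, dp[9]=1, dp[10]=2, dp[11]=3
Minimum coins for 11 = 3


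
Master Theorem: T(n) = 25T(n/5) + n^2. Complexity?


a=25, b=5, c=2. log_5(25)=2 = c=2. Case 2: O(n^c log n) = O(n^2 log n)
Complexity: O(n^2 log n)


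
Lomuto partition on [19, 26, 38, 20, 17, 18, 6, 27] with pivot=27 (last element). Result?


Elements <= 27 go left of pivot.
Result: [19, 26, 20, 17, 18, 6, 27, 38], pivot at index 6


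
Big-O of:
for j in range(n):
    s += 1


Per nesting level: O(n) = O(n)
Complexity: O(n)


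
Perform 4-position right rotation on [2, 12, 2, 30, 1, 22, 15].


Right rotate by 4: [30, 1, 22, 15, 2, 12, 2]


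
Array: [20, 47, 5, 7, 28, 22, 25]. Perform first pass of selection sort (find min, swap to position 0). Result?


After one pass: [5, 47, 20, 7, 28, 22, 25]


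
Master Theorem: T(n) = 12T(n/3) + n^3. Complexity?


a=12, b=3, c=3. log_3(12)=2.262 < c=3. Case 3: O(n^c) = O(n^3)
Complexity: O(n^3)


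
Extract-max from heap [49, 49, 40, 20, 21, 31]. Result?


Max = 49
Replace root with last, heapify down
Resulting heap: [49, 31, 40, 20, 21]


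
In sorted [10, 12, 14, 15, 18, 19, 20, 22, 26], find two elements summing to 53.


Two pointers: lo=0, hi=8
No pair sums to 53


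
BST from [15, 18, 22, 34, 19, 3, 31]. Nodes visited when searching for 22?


BST root = 15
Search for 22: compare at each node
Path: [15, 18, 22]


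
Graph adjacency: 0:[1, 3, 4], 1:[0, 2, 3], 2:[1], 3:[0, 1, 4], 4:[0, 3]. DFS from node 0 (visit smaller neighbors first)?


DFS stack-based: start with [0]
Visit order: [0, 1, 2, 3, 4]


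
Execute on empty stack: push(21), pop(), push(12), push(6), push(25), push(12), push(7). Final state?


push(21) -> [21]
pop() returns 21 -> []
push(12) -> [12]
push(6) -> [12, 6]
push(25) -> [12, 6, 25]
push(12) -> [12, 6, 25, 12]
push(7) -> [12, 6, 25, 12, 7]
Final stack (bottom to top): [12, 6, 25, 12, 7]


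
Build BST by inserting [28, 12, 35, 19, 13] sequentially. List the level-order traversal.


Root = 28; build tree by BST insertion.
Level-Order traversal: [28, 12, 35, 19, 13]


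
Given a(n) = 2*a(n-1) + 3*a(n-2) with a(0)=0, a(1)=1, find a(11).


Build bottom-up:
...a(9)=4921, a(10)=14762, a(11)=2*14762+3*4921=44287


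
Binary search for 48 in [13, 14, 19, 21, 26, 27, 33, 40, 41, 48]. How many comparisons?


Search for 48:
[0,9] mid=4 arr[4]=26
[5,9] mid=7 arr[7]=40
[8,9] mid=8 arr[8]=41
[9,9] mid=9 arr[9]=48
Total: 4 comparisons


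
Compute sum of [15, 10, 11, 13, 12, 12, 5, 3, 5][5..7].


Prefix sums: [0, 15, 25, 36, 49, 61, 73, 78, 81, 86]
Sum[5..7] = prefix[8] - prefix[5] = 81 - 61 = 20


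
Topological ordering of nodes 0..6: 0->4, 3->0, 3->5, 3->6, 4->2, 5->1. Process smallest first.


Kahn's algorithm, process smallest node first
Order: [3, 0, 4, 2, 5, 1, 6]


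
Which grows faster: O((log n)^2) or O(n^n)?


polylogarithmic grows slower than n^n
O((log n)^2) is asymptotically smaller; O(n^n) grows faster


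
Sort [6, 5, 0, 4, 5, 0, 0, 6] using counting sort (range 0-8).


Count array: [3, 0, 0, 0, 1, 2, 2, 0, 0]
Reconstruct: [0, 0, 0, 4, 5, 5, 6, 6]


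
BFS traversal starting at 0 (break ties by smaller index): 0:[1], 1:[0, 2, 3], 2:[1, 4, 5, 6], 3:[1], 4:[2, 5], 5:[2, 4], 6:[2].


BFS queue: start with [0]
Visit order: [0, 1, 2, 3, 4, 5, 6]


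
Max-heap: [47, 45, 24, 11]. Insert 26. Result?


Append 26: [47, 45, 24, 11, 26]
Bubble up: no swaps needed
Result: [47, 45, 24, 11, 26]


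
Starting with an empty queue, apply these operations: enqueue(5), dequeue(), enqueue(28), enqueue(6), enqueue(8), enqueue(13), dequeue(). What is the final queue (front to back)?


enqueue(5) -> [5]
dequeue() returns 5 -> []
enqueue(28) -> [28]
enqueue(6) -> [28, 6]
enqueue(8) -> [28, 6, 8]
enqueue(13) -> [28, 6, 8, 13]
dequeue() returns 28 -> [6, 8, 13]
Final queue (front to back): [6, 8, 13]


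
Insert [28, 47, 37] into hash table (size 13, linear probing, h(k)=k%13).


Insertions: 28->slot 2; 47->slot 8; 37->slot 11
Table: [None, None, 28, None, None, None, None, None, 47, None, None, 37, None]


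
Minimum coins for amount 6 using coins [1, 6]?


dp[0]=0; dp[i]=1+min(dp[i-c] for c in coins)
...dp[1]=1, dp[2]=2, dp[3]=3, dp[4]=4, dp[5]=5, dp[6]=1
Minimum coins for 6 = 1


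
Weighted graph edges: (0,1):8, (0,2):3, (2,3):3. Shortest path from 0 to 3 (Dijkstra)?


Dijkstra from 0:
Distances: {0: 0, 1: 8, 2: 3, 3: 6}
Shortest distance to 3 = 6, path = [0, 2, 3]


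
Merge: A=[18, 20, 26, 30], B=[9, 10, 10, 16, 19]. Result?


Compare heads, take smaller each step.
Merged: [9, 10, 10, 16, 18, 19, 20, 26, 30]


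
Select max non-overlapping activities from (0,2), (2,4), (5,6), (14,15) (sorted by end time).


Greedy: pick earliest-ending, then skip overlaps.
Selected (4 activities): [(0, 2), (2, 4), (5, 6), (14, 15)]


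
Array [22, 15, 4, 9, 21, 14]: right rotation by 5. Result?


Right rotate by 5: [15, 4, 9, 21, 14, 22]


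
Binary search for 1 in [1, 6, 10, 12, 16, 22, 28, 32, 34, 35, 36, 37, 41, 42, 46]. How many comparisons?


Search for 1:
[0,14] mid=7 arr[7]=32
[0,6] mid=3 arr[3]=12
[0,2] mid=1 arr[1]=6
[0,0] mid=0 arr[0]=1
Total: 4 comparisons


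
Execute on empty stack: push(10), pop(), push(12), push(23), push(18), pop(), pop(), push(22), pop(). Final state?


push(10) -> [10]
pop() returns 10 -> []
push(12) -> [12]
push(23) -> [12, 23]
push(18) -> [12, 23, 18]
pop() returns 18 -> [12, 23]
pop() returns 23 -> [12]
push(22) -> [12, 22]
pop() returns 22 -> [12]
Final stack (bottom to top): [12]


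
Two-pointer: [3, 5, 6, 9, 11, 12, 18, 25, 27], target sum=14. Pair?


Two pointers: lo=0, hi=8
Found pair: (3, 11) summing to 14


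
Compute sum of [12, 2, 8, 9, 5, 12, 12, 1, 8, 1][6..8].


Prefix sums: [0, 12, 14, 22, 31, 36, 48, 60, 61, 69, 70]
Sum[6..8] = prefix[9] - prefix[6] = 69 - 48 = 21


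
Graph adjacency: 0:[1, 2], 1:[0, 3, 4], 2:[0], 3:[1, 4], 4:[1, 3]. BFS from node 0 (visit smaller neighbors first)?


BFS queue: start with [0]
Visit order: [0, 1, 2, 3, 4]


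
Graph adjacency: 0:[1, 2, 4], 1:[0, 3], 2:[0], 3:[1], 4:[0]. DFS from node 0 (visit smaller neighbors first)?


DFS stack-based: start with [0]
Visit order: [0, 1, 3, 2, 4]


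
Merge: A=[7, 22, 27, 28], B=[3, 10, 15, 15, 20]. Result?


Compare heads, take smaller each step.
Merged: [3, 7, 10, 15, 15, 20, 22, 27, 28]


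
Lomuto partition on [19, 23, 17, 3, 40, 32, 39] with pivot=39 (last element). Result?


Elements <= 39 go left of pivot.
Result: [19, 23, 17, 3, 32, 39, 40], pivot at index 5


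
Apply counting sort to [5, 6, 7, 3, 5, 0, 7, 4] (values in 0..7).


Count array: [1, 0, 0, 1, 1, 2, 1, 2]
Reconstruct: [0, 3, 4, 5, 5, 6, 7, 7]


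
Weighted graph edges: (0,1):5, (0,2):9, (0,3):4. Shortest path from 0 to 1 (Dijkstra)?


Dijkstra from 0:
Distances: {0: 0, 1: 5, 2: 9, 3: 4}
Shortest distance to 1 = 5, path = [0, 1]


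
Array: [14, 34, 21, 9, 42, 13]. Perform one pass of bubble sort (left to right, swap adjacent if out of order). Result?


After one pass: [14, 21, 9, 34, 13, 42]


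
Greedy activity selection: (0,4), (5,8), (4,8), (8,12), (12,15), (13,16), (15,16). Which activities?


Greedy: pick earliest-ending, then skip overlaps.
Selected (5 activities): [(0, 4), (5, 8), (8, 12), (12, 15), (15, 16)]


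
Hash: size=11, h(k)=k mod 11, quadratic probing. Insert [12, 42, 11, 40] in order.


Insertions: 12->slot 1; 42->slot 9; 11->slot 0; 40->slot 7
Table: [11, 12, None, None, None, None, None, 40, None, 42, None]


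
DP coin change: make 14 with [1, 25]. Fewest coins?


dp[0]=0; dp[i]=1+min(dp[i-c] for c in coins)
...dp[9]=9, dp[10]=10, dp[11]=11, dp[12]=12, dp[13]=13, dp[14]=14
Minimum coins for 14 = 14


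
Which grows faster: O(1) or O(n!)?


constant grows slower than factorial
O(1) is asymptotically smaller; O(n!) grows faster


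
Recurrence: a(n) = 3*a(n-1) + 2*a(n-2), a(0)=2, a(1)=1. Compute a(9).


Build bottom-up:
...a(7)=3743, a(8)=13331, a(9)=3*13331+2*3743=47479


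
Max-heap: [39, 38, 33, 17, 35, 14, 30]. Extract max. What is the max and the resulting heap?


Max = 39
Replace root with last, heapify down
Resulting heap: [38, 35, 33, 17, 30, 14]


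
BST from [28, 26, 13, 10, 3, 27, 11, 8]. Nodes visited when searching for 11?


BST root = 28
Search for 11: compare at each node
Path: [28, 26, 13, 10, 11]


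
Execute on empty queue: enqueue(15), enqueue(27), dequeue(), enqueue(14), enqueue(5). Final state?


enqueue(15) -> [15]
enqueue(27) -> [15, 27]
dequeue() returns 15 -> [27]
enqueue(14) -> [27, 14]
enqueue(5) -> [27, 14, 5]
Final queue (front to back): [27, 14, 5]


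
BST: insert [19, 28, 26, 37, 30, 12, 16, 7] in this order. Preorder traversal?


Root = 19; build tree by BST insertion.
Preorder traversal: [19, 12, 7, 16, 28, 26, 37, 30]


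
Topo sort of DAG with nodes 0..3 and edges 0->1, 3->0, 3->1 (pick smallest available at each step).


Kahn's algorithm, process smallest node first
Order: [2, 3, 0, 1]


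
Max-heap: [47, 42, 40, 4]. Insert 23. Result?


Append 23: [47, 42, 40, 4, 23]
Bubble up: no swaps needed
Result: [47, 42, 40, 4, 23]


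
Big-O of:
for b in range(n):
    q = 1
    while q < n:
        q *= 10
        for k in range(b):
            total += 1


Per nesting level: O(n) * O(log n) * O(n) [triangular over b] = O(n^2 log n)
Complexity: O(n^2 log n)


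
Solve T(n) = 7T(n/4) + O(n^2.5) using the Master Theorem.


a=7, b=4, c=2.5. log_4(7)=1.404 < c=2.5. Case 3: O(n^c) = O(n^2.500)
Complexity: O(n^2.500)


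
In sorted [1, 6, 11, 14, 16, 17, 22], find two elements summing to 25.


Two pointers: lo=0, hi=6
Found pair: (11, 14) summing to 25


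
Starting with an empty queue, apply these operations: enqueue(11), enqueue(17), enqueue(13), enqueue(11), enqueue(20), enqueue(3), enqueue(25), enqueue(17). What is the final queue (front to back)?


enqueue(11) -> [11]
enqueue(17) -> [11, 17]
enqueue(13) -> [11, 17, 13]
enqueue(11) -> [11, 17, 13, 11]
enqueue(20) -> [11, 17, 13, 11, 20]
enqueue(3) -> [11, 17, 13, 11, 20, 3]
enqueue(25) -> [11, 17, 13, 11, 20, 3, 25]
enqueue(17) -> [11, 17, 13, 11, 20, 3, 25, 17]
Final queue (front to back): [11, 17, 13, 11, 20, 3, 25, 17]


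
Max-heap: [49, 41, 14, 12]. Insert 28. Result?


Append 28: [49, 41, 14, 12, 28]
Bubble up: no swaps needed
Result: [49, 41, 14, 12, 28]


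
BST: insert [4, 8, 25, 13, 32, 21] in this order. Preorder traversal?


Root = 4; build tree by BST insertion.
Preorder traversal: [4, 8, 25, 13, 21, 32]


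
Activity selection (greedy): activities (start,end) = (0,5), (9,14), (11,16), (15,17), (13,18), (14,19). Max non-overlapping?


Greedy: pick earliest-ending, then skip overlaps.
Selected (3 activities): [(0, 5), (9, 14), (15, 17)]


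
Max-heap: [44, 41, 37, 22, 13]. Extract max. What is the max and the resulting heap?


Max = 44
Replace root with last, heapify down
Resulting heap: [41, 22, 37, 13]


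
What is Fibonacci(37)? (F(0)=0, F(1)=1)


F(n)=F(n-1)+F(n-2)
...F(35)=9227465, F(36)=14930352, F(37)=24157817


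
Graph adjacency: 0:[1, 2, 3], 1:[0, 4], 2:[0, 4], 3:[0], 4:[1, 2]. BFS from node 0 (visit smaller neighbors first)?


BFS queue: start with [0]
Visit order: [0, 1, 2, 3, 4]


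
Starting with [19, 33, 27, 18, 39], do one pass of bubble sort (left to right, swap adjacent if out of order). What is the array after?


After one pass: [19, 27, 18, 33, 39]


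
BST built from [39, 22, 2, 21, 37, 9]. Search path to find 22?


BST root = 39
Search for 22: compare at each node
Path: [39, 22]


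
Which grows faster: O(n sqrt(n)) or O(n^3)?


n^1.5 grows slower than cubic
O(n sqrt(n)) is asymptotically smaller; O(n^3) grows faster


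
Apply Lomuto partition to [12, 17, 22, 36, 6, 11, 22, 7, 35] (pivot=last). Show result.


Elements <= 35 go left of pivot.
Result: [12, 17, 22, 6, 11, 22, 7, 35, 36], pivot at index 7


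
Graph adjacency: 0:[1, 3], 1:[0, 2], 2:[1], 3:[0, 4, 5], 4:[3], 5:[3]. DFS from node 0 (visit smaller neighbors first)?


DFS stack-based: start with [0]
Visit order: [0, 1, 2, 3, 4, 5]


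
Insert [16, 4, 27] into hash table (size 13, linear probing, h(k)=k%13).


Insertions: 16->slot 3; 4->slot 4; 27->slot 1
Table: [None, 27, None, 16, 4, None, None, None, None, None, None, None, None]


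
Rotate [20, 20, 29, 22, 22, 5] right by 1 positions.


Right rotate by 1: [5, 20, 20, 29, 22, 22]


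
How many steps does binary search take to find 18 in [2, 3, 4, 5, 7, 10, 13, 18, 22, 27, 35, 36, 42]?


Search for 18:
[0,12] mid=6 arr[6]=13
[7,12] mid=9 arr[9]=27
[7,8] mid=7 arr[7]=18
Total: 3 comparisons


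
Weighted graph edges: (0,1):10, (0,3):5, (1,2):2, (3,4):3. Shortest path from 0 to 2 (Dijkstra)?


Dijkstra from 0:
Distances: {0: 0, 1: 10, 2: 12, 3: 5, 4: 8}
Shortest distance to 2 = 12, path = [0, 1, 2]


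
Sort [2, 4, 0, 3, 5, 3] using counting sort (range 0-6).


Count array: [1, 0, 1, 2, 1, 1, 0]
Reconstruct: [0, 2, 3, 3, 4, 5]


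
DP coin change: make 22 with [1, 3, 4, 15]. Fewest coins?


dp[0]=0; dp[i]=1+min(dp[i-c] for c in coins)
...dp[17]=3, dp[18]=2, dp[19]=2, dp[20]=3, dp[21]=3, dp[22]=3
Minimum coins for 22 = 3


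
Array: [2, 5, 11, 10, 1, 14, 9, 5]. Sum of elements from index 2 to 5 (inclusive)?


Prefix sums: [0, 2, 7, 18, 28, 29, 43, 52, 57]
Sum[2..5] = prefix[6] - prefix[2] = 43 - 7 = 36


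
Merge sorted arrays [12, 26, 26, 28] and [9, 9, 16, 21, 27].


Compare heads, take smaller each step.
Merged: [9, 9, 12, 16, 21, 26, 26, 27, 28]


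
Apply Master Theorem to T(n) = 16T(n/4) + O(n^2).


a=16, b=4, c=2. log_4(16)=2 = c=2. Case 2: O(n^c log n) = O(n^2 log n)
Complexity: O(n^2 log n)


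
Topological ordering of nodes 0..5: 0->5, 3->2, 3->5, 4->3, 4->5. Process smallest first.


Kahn's algorithm, process smallest node first
Order: [0, 1, 4, 3, 2, 5]


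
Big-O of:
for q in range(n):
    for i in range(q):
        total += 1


Per nesting level: O(n) * O(n) [triangular over q] = O(n^2)
Complexity: O(n^2)


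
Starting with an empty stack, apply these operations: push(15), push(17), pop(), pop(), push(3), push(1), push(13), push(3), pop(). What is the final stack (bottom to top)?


push(15) -> [15]
push(17) -> [15, 17]
pop() returns 17 -> [15]
pop() returns 15 -> []
push(3) -> [3]
push(1) -> [3, 1]
push(13) -> [3, 1, 13]
push(3) -> [3, 1, 13, 3]
pop() returns 3 -> [3, 1, 13]
Final stack (bottom to top): [3, 1, 13]
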